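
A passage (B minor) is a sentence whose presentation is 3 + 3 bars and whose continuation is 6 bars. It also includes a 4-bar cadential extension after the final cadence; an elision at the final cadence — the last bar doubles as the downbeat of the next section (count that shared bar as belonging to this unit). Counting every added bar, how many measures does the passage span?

16 measures

Basic sentence: 3 + 3 + 6 = 12 bars.
12 (basic form) + 4 (cadential extension) = 16.
The elision shares a bar with the next section but does not change this unit's count.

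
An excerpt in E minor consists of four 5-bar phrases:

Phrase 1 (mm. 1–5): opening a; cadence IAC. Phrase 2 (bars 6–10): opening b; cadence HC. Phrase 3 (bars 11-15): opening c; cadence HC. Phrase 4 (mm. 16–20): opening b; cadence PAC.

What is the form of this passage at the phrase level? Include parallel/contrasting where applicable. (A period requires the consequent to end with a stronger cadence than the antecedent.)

Four phrases in two halves: the first half (bars 1–10) ends with a half cadence, the second (mm. 11-20) with a perfect authentic cadence — a large antecedent–consequent pair, i.e. a double period.
Phrase 3 begins with different material from phrase 1, making it contrasting.

contrasting double period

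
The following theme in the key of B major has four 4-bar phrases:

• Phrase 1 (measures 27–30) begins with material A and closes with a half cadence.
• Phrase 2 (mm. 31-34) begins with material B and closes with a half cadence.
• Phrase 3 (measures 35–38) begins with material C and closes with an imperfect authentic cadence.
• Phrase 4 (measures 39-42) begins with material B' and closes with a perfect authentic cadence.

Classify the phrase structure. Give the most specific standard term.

contrasting double period

Four phrases in two halves: the first half (mm. 27–34) ends with a half cadence, the second (mm. 35–42) with a perfect authentic cadence — a large antecedent–consequent pair, i.e. a double period.
Phrase 3 begins with different material from phrase 1, making it contrasting.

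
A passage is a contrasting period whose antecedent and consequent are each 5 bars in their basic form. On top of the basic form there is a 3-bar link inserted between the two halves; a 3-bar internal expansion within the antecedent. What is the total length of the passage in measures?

Basic contrasting period: 5 + 5 = 10 bars.
10 (basic form) + 3 (link) + 3 (internal expansion) = 16.

16 measures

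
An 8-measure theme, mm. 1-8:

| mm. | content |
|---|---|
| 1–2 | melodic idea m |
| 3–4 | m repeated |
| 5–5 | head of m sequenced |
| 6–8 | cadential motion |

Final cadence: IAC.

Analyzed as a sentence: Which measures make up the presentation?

measures 1–4

The presentation of a sentence is the basic idea (measures 1–2) plus its repetition (bars 3–4); the presentation is therefore measures 1-4.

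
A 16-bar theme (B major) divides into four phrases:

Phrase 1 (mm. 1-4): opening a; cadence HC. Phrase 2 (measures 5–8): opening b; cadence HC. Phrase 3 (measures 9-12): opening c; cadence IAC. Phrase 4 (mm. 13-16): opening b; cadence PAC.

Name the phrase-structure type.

contrasting double period

Four phrases in two halves: the first half (mm. 1-8) ends with a half cadence, the second (mm. 9-16) with a perfect authentic cadence — a large antecedent–consequent pair, i.e. a double period.
Phrase 3 begins with different material from phrase 1, making it contrasting.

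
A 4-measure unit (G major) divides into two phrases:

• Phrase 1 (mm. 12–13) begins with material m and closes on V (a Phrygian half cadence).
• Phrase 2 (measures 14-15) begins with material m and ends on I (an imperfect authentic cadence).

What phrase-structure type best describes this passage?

parallel period

Phrase 1 ends with a Phrygian half cadence (weaker) and phrase 2 with an imperfect authentic cadence (stronger): antecedent + consequent = a period.
The two phrases open with the same material (m / m), so the period is parallel.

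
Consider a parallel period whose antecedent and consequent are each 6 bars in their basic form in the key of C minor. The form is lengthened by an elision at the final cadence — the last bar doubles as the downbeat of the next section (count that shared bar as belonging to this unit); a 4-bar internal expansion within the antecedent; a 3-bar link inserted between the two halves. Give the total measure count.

Basic parallel period: 6 + 6 = 12 bars.
12 (basic form) + 4 (internal expansion) + 3 (link) = 19.
The elision shares a bar with the next section but does not change this unit's count.

19 measures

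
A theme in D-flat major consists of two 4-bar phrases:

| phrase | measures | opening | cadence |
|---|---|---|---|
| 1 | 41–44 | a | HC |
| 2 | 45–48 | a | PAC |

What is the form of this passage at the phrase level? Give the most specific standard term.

parallel period

Phrase 1 ends with a half cadence (weaker) and phrase 2 with a perfect authentic cadence (stronger): antecedent + consequent = a period.
The two phrases open with the same material (a / a), so the period is parallel.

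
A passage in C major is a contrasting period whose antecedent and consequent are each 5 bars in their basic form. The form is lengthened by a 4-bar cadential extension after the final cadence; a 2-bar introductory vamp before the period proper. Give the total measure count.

Basic contrasting period: 5 + 5 = 10 bars.
10 (basic form) + 4 (cadential extension) + 2 (introduction) = 16.

16 measures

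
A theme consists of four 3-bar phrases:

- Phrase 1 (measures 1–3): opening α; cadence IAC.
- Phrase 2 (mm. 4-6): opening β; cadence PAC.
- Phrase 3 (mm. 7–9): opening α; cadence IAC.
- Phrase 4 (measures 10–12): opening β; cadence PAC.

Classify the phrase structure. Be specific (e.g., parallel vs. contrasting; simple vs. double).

The cadence pattern IAC–PAC–IAC–PAC is weak–strong twice, and phrases 3–4 restate phrases 1–2: a period heard twice, not a double period (which would end weakly at phrase 2).

repeated period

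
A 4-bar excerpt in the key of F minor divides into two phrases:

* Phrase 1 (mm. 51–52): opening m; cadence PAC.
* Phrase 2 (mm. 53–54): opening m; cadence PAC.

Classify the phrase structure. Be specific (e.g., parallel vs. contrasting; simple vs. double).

repeated phrase

Both phrases have the same opening (m) and the same cadence (perfect authentic cadence): the second is a restatement, not a consequent, so this is a repeated phrase rather than a period.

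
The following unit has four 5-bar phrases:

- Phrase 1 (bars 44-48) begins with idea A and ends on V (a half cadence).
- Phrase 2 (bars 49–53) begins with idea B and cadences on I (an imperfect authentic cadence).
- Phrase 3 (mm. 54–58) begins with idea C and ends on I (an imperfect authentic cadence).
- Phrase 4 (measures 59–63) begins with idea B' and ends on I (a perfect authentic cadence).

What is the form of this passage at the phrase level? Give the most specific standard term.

contrasting double period

Four phrases in two halves: the first half (mm. 44–53) ends with an imperfect authentic cadence, the second (bars 54-63) with a perfect authentic cadence — a large antecedent–consequent pair, i.e. a double period.
Phrase 3 begins with different material from phrase 1, making it contrasting.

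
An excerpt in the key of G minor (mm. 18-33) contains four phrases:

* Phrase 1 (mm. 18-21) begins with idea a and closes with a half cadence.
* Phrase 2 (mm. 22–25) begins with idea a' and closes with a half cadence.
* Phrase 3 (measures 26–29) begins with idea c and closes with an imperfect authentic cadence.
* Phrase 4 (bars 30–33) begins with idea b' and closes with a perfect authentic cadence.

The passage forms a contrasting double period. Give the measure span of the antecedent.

In a double period the first pair of phrases (ending half cadence) is the large antecedent and the second pair (ending perfect authentic cadence) is the large consequent; the antecedent is measures 18–25.

measures 18–25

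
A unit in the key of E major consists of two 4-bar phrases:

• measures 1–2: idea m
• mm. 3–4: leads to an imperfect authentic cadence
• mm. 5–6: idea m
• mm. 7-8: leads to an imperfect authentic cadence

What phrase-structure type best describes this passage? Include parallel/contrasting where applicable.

Both phrases have the same opening (m) and the same cadence (imperfect authentic cadence): the second is a restatement, not a consequent, so this is a repeated phrase rather than a period.

repeated phrase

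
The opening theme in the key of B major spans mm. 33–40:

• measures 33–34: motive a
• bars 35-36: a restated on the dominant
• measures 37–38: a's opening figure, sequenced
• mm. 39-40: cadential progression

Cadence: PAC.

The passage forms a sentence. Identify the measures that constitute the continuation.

measures 37–40

After the presentation (measures 33–36), the continuation covers the fragmentation through the cadence: mm. 37–40.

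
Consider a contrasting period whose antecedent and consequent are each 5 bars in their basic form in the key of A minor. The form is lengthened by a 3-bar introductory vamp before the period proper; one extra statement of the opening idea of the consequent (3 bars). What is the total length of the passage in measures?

16 measures

Basic contrasting period: 5 + 5 = 10 bars.
10 (basic form) + 3 (introduction) + 3 (extra statement) = 16.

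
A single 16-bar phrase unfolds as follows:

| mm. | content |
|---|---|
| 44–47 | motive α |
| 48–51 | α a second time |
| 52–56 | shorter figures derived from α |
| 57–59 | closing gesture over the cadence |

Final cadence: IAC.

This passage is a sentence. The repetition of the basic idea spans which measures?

measures 48–51

The presentation of a sentence is the basic idea (measures 44-47) plus its repetition (bars 48–51); the repetition of the basic idea is therefore mm. 48–51.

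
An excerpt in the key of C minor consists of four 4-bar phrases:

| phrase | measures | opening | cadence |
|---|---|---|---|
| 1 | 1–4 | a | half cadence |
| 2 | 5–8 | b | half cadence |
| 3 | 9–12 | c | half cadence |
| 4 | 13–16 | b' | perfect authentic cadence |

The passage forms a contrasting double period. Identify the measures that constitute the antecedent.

In a double period the four phrases pair into a large antecedent (phrases 1–2, ending half cadence) and a large consequent (phrases 3–4, ending perfect authentic cadence). The antecedent spans mm. 1–8.

measures 1–8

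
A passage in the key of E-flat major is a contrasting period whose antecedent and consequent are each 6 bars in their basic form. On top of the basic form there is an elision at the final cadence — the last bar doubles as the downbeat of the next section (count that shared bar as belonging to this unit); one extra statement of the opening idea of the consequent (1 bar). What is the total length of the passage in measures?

13 measures

Basic contrasting period: 6 + 6 = 12 bars.
12 (basic form) + 1 (extra statement) = 13.
The elision shares a bar with the next section but does not change this unit's count.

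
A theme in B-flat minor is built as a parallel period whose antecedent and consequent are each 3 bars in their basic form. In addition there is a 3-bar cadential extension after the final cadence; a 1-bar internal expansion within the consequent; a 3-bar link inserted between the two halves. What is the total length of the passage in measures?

13 measures

Basic parallel period: 3 + 3 = 6 bars.
6 (basic form) + 3 (cadential extension) + 1 (internal expansion) + 3 (link) = 13.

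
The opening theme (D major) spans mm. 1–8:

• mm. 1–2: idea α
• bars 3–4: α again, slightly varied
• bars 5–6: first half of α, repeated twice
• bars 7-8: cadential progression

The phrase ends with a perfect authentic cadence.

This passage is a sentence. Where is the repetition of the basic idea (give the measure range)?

measures 3–4

The presentation of a sentence is the basic idea (mm. 1–2) plus its repetition (mm. 3-4); the repetition of the basic idea is therefore measures 3-4.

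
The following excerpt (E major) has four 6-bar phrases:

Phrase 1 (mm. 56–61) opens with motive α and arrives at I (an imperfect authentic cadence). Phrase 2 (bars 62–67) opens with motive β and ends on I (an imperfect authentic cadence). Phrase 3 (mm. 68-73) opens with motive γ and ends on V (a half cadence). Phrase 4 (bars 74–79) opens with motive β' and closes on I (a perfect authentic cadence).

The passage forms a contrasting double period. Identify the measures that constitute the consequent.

In a double period the four phrases pair into a large antecedent (phrases 1–2, ending imperfect authentic cadence) and a large consequent (phrases 3–4, ending perfect authentic cadence). The consequent spans measures 68–79.

measures 68–79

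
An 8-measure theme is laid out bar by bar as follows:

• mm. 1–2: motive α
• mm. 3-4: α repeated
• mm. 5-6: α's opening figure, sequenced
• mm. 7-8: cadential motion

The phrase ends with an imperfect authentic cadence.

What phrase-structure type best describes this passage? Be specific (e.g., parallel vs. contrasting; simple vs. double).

sentence

Basic idea (mm. 1-2) + its repetition (measures 3–4) form the presentation; fragmentation and cadence (bars 5-8) form the continuation — the 8-bar whole is a sentence.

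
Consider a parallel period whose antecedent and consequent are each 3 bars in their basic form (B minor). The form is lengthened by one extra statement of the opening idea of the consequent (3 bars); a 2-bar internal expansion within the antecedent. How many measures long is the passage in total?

11 measures

Basic parallel period: 3 + 3 = 6 bars.
6 (basic form) + 3 (extra statement) + 2 (internal expansion) = 11.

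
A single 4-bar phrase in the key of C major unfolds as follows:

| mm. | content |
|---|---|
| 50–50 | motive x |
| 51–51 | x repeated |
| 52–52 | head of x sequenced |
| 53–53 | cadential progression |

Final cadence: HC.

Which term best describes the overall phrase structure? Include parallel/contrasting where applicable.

Basic idea (measure 50) + its repetition (m. 51) form the presentation; fragmentation and cadence (measures 52–53) form the continuation — the 4-bar whole is a sentence.

sentence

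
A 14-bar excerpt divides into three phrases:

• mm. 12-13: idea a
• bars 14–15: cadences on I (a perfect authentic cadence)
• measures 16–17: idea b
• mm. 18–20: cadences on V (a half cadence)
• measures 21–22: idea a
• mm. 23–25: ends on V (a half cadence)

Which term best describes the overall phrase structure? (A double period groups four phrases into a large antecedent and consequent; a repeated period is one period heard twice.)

The final phrase closes with a half cadence, which is not stronger than the preceding half cadence; the 3 phrases lack an overall antecedent–consequent design and so form a phrase group.

phrase group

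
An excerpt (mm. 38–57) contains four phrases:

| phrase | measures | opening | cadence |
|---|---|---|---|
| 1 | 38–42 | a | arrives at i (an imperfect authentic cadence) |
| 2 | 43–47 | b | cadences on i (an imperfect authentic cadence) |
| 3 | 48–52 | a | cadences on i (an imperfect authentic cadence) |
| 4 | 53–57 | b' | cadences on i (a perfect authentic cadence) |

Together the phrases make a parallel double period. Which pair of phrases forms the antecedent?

In a double period the first pair of phrases (ending imperfect authentic cadence) is the large antecedent and the second pair (ending perfect authentic cadence) is the large consequent; the antecedent is phrases 1 and 2.

phrases 1 and 2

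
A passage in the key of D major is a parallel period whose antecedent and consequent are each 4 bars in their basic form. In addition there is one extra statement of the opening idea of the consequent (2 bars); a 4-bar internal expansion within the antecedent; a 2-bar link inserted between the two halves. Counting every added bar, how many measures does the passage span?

Basic parallel period: 4 + 4 = 8 bars.
8 (basic form) + 2 (extra statement) + 4 (internal expansion) + 2 (link) = 16.

16 measures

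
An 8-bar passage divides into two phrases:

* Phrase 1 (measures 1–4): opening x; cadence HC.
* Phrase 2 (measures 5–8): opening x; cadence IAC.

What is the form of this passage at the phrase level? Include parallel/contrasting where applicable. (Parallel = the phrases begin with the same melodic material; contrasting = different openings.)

Phrase 1 ends with a half cadence (weaker) and phrase 2 with an imperfect authentic cadence (stronger): antecedent + consequent = a period.
The two phrases open with the same material (x / x), so the period is parallel.

parallel period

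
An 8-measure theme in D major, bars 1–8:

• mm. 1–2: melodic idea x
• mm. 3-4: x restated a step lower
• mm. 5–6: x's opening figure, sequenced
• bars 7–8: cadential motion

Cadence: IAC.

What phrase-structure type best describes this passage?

Basic idea (mm. 1-2) + its repetition (mm. 3-4) form the presentation; fragmentation and cadence (bars 5–8) form the continuation — the 8-bar whole is a sentence.

sentence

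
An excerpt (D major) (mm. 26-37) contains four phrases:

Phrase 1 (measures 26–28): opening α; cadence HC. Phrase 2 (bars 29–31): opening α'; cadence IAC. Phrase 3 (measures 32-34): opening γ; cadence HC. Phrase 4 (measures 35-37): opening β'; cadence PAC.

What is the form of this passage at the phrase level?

Four phrases in two halves: the first half (bars 26–31) ends with an imperfect authentic cadence, the second (bars 32-37) with a perfect authentic cadence — a large antecedent–consequent pair, i.e. a double period.
Phrase 3 begins with different material from phrase 1, making it contrasting.

contrasting double period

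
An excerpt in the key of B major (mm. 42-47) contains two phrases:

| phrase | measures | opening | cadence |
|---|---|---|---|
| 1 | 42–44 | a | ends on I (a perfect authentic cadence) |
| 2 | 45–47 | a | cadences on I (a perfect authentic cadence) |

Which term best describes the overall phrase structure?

Both phrases have the same opening (a) and the same cadence (perfect authentic cadence): the second is a restatement, not a consequent, so this is a repeated phrase rather than a period.

repeated phrase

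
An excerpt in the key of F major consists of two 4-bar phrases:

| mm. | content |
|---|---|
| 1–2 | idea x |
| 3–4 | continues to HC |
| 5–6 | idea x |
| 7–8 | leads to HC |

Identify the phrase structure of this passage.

repeated phrase

Both phrases have the same opening (x) and the same cadence (half cadence): the second is a restatement, not a consequent, so this is a repeated phrase rather than a period.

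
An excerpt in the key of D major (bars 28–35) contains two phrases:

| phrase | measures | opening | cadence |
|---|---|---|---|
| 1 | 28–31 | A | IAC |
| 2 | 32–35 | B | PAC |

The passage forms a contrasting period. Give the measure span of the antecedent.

The phrase ending with the weaker cadence (imperfect authentic cadence) is the antecedent; the one ending more conclusively (perfect authentic cadence) is the consequent. The antecedent is measures 28–31.

measures 28–31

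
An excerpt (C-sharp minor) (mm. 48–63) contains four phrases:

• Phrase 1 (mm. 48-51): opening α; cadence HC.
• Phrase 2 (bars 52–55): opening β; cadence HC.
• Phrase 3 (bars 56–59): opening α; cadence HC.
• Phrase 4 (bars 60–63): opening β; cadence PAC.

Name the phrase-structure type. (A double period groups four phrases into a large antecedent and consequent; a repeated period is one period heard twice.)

parallel double period

Four phrases in two halves: the first half (mm. 48–55) ends with a half cadence, the second (mm. 56–63) with a perfect authentic cadence — a large antecedent–consequent pair, i.e. a double period.
Phrase 3 begins with the same material as phrase 1, making it parallel.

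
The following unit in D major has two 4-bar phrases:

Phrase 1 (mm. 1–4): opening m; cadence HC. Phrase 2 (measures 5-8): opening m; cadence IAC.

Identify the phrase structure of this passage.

Phrase 1 ends with a half cadence (weaker) and phrase 2 with an imperfect authentic cadence (stronger): antecedent + consequent = a period.
The two phrases open with the same material (m / m), so the period is parallel.

parallel period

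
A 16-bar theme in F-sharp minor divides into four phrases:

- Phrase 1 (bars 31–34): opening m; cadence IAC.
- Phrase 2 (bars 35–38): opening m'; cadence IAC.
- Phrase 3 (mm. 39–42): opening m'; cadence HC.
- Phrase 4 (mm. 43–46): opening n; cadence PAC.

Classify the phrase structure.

Four phrases in two halves: the first half (mm. 31–38) ends with an imperfect authentic cadence, the second (mm. 39-46) with a perfect authentic cadence — a large antecedent–consequent pair, i.e. a double period.
Phrase 3 begins with the same material as phrase 1, making it parallel.

parallel double period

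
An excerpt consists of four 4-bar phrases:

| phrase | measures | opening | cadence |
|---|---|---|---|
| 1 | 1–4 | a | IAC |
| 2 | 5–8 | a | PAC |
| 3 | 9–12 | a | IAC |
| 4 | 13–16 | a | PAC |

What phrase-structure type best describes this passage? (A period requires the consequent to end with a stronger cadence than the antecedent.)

The cadence pattern IAC–PAC–IAC–PAC is weak–strong twice, and phrases 3–4 restate phrases 1–2: a period heard twice, not a double period (which would end weakly at phrase 2).

repeated period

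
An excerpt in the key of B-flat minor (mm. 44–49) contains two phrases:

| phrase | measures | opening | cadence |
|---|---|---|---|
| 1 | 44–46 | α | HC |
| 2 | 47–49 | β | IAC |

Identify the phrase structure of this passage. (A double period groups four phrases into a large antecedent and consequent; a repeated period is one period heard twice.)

Phrase 1 ends with a half cadence (weaker) and phrase 2 with an imperfect authentic cadence (stronger): antecedent + consequent = a period.
The two phrases open with different material (α / β), so the period is contrasting.

contrasting period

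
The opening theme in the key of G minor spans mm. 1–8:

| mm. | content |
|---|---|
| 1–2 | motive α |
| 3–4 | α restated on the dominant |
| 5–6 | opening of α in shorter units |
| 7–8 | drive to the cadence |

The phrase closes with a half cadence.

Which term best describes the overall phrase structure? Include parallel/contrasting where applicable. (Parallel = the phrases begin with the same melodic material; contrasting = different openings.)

Basic idea (mm. 1–2) + its repetition (measures 3-4) form the presentation; fragmentation and cadence (mm. 5–8) form the continuation — the 8-bar whole is a sentence.

sentence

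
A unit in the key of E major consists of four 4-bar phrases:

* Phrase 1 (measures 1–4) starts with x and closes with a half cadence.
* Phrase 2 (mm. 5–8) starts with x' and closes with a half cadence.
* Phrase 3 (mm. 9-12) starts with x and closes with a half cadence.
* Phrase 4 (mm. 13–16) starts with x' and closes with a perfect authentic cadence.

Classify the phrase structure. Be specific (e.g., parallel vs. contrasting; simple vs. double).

Four phrases in two halves: the first half (mm. 1–8) ends with a half cadence, the second (bars 9-16) with a perfect authentic cadence — a large antecedent–consequent pair, i.e. a double period.
Phrase 3 begins with the same material as phrase 1, making it parallel.

parallel double period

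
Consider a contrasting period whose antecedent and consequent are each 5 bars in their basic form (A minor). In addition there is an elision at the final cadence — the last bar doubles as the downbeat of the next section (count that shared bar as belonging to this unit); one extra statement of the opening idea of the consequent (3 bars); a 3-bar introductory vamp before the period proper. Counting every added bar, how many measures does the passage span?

16 measures

Basic contrasting period: 5 + 5 = 10 bars.
10 (basic form) + 3 (extra statement) + 3 (introduction) = 16.
The elision shares a bar with the next section but does not change this unit's count.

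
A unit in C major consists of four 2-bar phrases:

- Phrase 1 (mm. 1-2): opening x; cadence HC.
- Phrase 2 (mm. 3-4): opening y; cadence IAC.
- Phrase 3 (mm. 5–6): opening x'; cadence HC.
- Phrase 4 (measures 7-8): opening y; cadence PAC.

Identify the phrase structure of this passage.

Four phrases in two halves: the first half (mm. 1–4) ends with an imperfect authentic cadence, the second (measures 5–8) with a perfect authentic cadence — a large antecedent–consequent pair, i.e. a double period.
Phrase 3 begins with the same material as phrase 1, making it parallel.

parallel double period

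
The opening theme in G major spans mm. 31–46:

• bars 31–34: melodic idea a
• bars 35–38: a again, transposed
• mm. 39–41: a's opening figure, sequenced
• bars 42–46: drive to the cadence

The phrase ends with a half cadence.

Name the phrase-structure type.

sentence

Basic idea (mm. 31–34) + its repetition (measures 35–38) form the presentation; fragmentation and cadence (mm. 39–46) form the continuation — the 16-bar whole is a sentence.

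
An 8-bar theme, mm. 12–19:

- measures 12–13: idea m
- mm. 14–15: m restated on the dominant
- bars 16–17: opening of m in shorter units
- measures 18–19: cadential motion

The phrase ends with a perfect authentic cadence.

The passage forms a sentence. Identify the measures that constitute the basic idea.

The presentation of a sentence is the basic idea (mm. 12–13) plus its repetition (measures 14–15); the basic idea is therefore mm. 12-13.

measures 12–13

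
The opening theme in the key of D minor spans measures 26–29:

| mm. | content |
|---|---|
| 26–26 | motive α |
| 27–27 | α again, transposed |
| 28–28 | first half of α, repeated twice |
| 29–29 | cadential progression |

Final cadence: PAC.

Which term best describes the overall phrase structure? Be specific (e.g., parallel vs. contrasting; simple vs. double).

sentence

Basic idea (measure 26) + its repetition (m. 27) form the presentation; fragmentation and cadence (mm. 28–29) form the continuation — the 4-bar whole is a sentence.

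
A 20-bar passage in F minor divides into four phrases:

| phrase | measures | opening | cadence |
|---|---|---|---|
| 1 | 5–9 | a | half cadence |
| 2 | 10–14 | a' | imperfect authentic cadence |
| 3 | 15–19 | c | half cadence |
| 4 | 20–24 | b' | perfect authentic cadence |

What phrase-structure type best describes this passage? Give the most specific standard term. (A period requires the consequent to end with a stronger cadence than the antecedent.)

Four phrases in two halves: the first half (mm. 5–14) ends with an imperfect authentic cadence, the second (measures 15-24) with a perfect authentic cadence — a large antecedent–consequent pair, i.e. a double period.
Phrase 3 begins with different material from phrase 1, making it contrasting.

contrasting double period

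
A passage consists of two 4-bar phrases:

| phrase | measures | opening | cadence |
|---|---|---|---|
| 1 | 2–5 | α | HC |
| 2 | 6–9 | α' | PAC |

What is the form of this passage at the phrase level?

parallel period

Phrase 1 ends with a half cadence (weaker) and phrase 2 with a perfect authentic cadence (stronger): antecedent + consequent = a period.
The two phrases open with the same material (α / α'), so the period is parallel.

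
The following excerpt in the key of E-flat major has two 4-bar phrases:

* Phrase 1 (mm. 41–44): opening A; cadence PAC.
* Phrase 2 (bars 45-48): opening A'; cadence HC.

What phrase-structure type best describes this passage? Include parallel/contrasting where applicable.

phrase group

The second phrase closes with a half cadence, which is not stronger than the first phrase's perfect authentic cadence; without a weak→strong cadential pair there is no antecedent–consequent relationship, so this is a phrase group rather than a period.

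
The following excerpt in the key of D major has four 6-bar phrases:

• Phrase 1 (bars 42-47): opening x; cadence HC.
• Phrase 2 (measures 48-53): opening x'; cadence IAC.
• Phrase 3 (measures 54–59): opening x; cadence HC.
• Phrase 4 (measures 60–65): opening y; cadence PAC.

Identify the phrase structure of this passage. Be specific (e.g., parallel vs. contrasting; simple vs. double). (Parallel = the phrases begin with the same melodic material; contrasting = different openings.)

Four phrases in two halves: the first half (mm. 42-53) ends with an imperfect authentic cadence, the second (bars 54–65) with a perfect authentic cadence — a large antecedent–consequent pair, i.e. a double period.
Phrase 3 begins with the same material as phrase 1, making it parallel.

parallel double period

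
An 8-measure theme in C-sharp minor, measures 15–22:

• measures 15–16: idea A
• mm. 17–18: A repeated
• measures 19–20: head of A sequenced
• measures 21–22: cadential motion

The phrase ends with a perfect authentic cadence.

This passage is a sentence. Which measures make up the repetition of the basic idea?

measures 17–18

The presentation of a sentence is the basic idea (measures 15-16) plus its repetition (bars 17–18); the repetition of the basic idea is therefore mm. 17–18.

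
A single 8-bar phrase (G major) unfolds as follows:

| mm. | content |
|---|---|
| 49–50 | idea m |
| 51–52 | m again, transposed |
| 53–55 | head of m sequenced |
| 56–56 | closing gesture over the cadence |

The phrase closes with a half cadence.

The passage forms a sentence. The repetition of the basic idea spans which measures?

measures 51–52

The presentation of a sentence is the basic idea (mm. 49–50) plus its repetition (bars 51–52); the repetition of the basic idea is therefore bars 51-52.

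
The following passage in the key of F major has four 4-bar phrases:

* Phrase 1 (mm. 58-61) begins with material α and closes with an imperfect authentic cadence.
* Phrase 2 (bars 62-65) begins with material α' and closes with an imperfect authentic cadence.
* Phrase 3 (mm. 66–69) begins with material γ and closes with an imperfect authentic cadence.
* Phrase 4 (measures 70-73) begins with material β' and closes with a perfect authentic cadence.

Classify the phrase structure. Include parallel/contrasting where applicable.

Four phrases in two halves: the first half (mm. 58–65) ends with an imperfect authentic cadence, the second (bars 66–73) with a perfect authentic cadence — a large antecedent–consequent pair, i.e. a double period.
Phrase 3 begins with different material from phrase 1, making it contrasting.

contrasting double period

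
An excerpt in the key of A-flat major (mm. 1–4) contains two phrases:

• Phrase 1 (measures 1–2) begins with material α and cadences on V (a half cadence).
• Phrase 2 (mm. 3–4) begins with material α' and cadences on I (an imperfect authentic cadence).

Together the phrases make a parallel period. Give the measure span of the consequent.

The phrase ending with the weaker cadence (half cadence) is the antecedent; the one ending more conclusively (imperfect authentic cadence) is the consequent. The consequent is measures 3–4.

measures 3–4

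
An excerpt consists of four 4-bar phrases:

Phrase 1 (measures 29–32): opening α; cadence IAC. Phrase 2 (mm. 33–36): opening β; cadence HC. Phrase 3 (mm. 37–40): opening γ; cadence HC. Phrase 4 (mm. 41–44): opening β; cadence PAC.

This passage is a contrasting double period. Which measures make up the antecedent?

In a double period the four phrases pair into a large antecedent (phrases 1–2, ending half cadence) and a large consequent (phrases 3–4, ending perfect authentic cadence). The antecedent spans measures 29–36.

measures 29–36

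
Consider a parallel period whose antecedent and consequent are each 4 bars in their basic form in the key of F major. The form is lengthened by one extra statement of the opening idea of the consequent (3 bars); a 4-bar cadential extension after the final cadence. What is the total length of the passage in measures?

15 measures

Basic parallel period: 4 + 4 = 8 bars.
8 (basic form) + 3 (extra statement) + 4 (cadential extension) = 15.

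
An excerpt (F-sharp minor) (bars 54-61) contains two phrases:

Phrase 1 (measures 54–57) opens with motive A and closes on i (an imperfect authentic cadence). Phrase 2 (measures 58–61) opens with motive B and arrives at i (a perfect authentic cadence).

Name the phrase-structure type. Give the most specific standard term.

Phrase 1 ends with an imperfect authentic cadence (weaker) and phrase 2 with a perfect authentic cadence (stronger): antecedent + consequent = a period.
The two phrases open with different material (A / B), so the period is contrasting.

contrasting period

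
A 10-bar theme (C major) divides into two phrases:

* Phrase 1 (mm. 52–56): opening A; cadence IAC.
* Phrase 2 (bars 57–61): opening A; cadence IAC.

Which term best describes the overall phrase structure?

Both phrases have the same opening (A) and the same cadence (imperfect authentic cadence): the second is a restatement, not a consequent, so this is a repeated phrase rather than a period.

repeated phrase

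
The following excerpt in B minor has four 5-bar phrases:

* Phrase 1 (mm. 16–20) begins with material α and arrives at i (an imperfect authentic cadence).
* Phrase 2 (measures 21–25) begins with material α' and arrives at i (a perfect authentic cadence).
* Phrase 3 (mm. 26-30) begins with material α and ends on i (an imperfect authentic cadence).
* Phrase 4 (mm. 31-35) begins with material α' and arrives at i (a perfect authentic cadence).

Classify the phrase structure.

repeated period

The cadence pattern IAC–PAC–IAC–PAC is weak–strong twice, and phrases 3–4 restate phrases 1–2: a period heard twice, not a double period (which would end weakly at phrase 2).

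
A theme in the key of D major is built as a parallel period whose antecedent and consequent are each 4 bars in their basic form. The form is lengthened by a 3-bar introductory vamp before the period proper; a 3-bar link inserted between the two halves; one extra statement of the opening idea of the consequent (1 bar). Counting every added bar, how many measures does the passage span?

Basic parallel period: 4 + 4 = 8 bars.
8 (basic form) + 3 (introduction) + 3 (link) + 1 (extra statement) = 15.

15 measures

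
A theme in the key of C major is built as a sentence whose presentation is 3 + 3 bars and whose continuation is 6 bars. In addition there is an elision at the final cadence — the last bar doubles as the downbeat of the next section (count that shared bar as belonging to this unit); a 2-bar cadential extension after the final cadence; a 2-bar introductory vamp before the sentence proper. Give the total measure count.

Basic sentence: 3 + 3 + 6 = 12 bars.
12 (basic form) + 2 (cadential extension) + 2 (introduction) = 16.
The elision shares a bar with the next section but does not change this unit's count.

16 measures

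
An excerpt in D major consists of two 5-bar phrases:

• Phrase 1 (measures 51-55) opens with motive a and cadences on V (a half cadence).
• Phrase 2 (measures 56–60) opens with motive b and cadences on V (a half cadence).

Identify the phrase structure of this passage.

The second phrase closes with a half cadence, which is not stronger than the first phrase's half cadence; without a weak→strong cadential pair there is no antecedent–consequent relationship, so this is a phrase group rather than a period.

phrase group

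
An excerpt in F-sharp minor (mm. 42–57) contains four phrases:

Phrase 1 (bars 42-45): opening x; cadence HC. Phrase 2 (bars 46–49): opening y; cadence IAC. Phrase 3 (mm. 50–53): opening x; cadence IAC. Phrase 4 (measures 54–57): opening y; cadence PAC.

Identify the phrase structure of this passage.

Four phrases in two halves: the first half (measures 42–49) ends with an imperfect authentic cadence, the second (measures 50-57) with a perfect authentic cadence — a large antecedent–consequent pair, i.e. a double period.
Phrase 3 begins with the same material as phrase 1, making it parallel.

parallel double period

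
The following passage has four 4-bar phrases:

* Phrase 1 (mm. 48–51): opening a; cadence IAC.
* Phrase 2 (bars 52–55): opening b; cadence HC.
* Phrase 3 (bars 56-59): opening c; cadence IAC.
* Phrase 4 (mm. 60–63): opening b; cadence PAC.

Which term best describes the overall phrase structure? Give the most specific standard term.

contrasting double period

Four phrases in two halves: the first half (mm. 48–55) ends with a half cadence, the second (bars 56–63) with a perfect authentic cadence — a large antecedent–consequent pair, i.e. a double period.
Phrase 3 begins with different material from phrase 1, making it contrasting.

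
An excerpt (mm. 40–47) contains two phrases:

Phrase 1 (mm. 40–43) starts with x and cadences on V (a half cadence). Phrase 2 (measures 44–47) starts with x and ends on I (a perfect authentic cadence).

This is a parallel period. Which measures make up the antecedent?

The phrase ending with the weaker cadence (half cadence) is the antecedent; the one ending more conclusively (perfect authentic cadence) is the consequent. The antecedent is measures 40–43.

measures 40–43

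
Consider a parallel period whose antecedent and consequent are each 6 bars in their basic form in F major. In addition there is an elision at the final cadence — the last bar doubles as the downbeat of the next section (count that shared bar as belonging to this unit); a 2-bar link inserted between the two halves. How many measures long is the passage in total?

Basic parallel period: 6 + 6 = 12 bars.
12 (basic form) + 2 (link) = 14.
The elision shares a bar with the next section but does not change this unit's count.

14 measures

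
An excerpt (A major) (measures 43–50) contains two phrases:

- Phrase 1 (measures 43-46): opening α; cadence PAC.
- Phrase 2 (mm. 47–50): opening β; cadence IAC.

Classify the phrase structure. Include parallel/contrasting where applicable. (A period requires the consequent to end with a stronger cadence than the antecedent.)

The second phrase closes with an imperfect authentic cadence, which is not stronger than the first phrase's perfect authentic cadence; without a weak→strong cadential pair there is no antecedent–consequent relationship, so this is a phrase group rather than a period.

phrase group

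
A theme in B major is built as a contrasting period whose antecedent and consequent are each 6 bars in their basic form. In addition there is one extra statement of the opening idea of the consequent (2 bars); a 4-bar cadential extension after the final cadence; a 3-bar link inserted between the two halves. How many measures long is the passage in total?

21 measures

Basic contrasting period: 6 + 6 = 12 bars.
12 (basic form) + 2 (extra statement) + 4 (cadential extension) + 3 (link) = 21.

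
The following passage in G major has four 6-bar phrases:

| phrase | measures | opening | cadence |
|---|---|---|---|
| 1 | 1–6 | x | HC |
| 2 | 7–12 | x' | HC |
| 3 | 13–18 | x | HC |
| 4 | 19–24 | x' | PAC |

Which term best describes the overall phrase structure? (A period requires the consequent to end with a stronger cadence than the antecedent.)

Four phrases in two halves: the first half (mm. 1-12) ends with a half cadence, the second (bars 13-24) with a perfect authentic cadence — a large antecedent–consequent pair, i.e. a double period.
Phrase 3 begins with the same material as phrase 1, making it parallel.

parallel double period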